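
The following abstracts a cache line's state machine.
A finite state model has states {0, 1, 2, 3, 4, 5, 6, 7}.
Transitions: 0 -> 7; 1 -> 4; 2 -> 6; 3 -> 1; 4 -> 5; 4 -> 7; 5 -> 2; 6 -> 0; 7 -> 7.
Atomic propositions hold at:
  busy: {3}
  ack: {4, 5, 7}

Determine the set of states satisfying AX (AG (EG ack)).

{0, 7}

EG ack: greatest fixpoint, start Z0 = {4, 5, 7}, keep only states in Sat with some successor in Z. Z1 = {4, 7}; fixed.
Sat(EG ack) = {4, 7}
AG (EG ack): greatest fixpoint, start Z0 = {4, 7}, keep only states in Sat with every successor in Z. Z1 = {7}; fixed.
Sat(AG (EG ack)) = {7}
Sat(AX (AG (EG ack))) = {s : every successor in {7}} = {0, 7}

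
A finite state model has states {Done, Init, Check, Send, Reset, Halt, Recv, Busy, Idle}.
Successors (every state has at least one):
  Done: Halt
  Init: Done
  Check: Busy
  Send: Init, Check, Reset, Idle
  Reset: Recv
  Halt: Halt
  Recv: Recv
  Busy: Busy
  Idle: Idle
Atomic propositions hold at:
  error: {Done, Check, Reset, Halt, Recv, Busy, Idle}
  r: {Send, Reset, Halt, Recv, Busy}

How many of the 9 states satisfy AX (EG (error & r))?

6

Sat(error & r) = {Reset, Halt, Recv, Busy}
EG (error & r): greatest fixpoint, start Z0 = {Reset, Halt, Recv, Busy}, keep only states in Sat with some successor in Z. Already a fixed point.
Sat(EG (error & r)) = {Reset, Halt, Recv, Busy}
Sat(AX (EG (error & r))) = {s : every successor in {Reset, Halt, Recv, Busy}} = {Done, Check, Reset, Halt, Recv, Busy}
|Sat(AX (EG (error & r)))| = |{Done, Check, Reset, Halt, Recv, Busy}| = 6.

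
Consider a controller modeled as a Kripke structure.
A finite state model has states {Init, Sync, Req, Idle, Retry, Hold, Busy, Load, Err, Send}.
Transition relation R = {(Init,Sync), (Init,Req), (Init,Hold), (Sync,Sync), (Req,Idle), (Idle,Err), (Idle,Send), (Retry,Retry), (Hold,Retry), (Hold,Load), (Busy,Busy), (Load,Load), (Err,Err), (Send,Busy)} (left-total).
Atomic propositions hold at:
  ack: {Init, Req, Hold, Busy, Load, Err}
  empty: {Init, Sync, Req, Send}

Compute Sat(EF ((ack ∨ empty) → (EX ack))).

{Init, Req, Idle, Retry, Hold, Busy, Load, Err, Send}

Sat(ack ∨ empty) = {Init, Sync, Req, Hold, Busy, Load, Err, Send}
Sat(EX ack) = {s : some successor in {Init, Req, Hold, Busy, Load, Err}} = {Init, Idle, Hold, Busy, Load, Err, Send}
Sat((ack ∨ empty) → (EX ack)) = {Init, Idle, Retry, Hold, Busy, Load, Err, Send}
EF ((ack ∨ empty) → (EX ack)): least fixpoint, start Z0 = {Init, Idle, Retry, Hold, Busy, Load, Err, Send}, add states with some successor in Z. Z1 = {Init, Req, Idle, Retry, Hold, Busy, Load, Err, Send}; fixed.
Sat(EF ((ack ∨ empty) → (EX ack))) = {Init, Req, Idle, Retry, Hold, Busy, Load, Err, Send}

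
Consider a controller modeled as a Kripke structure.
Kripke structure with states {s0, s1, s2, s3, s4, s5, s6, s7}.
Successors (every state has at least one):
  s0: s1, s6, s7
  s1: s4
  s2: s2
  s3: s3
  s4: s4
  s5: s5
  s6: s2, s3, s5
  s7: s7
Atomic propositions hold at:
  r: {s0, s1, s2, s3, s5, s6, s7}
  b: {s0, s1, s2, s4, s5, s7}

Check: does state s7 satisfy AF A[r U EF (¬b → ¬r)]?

Yes

Sat(¬b) = {s3, s6}
Sat(¬r) = {s4}
Sat(¬b → ¬r) = {s0, s1, s2, s4, s5, s7}
EF (¬b → ¬r): least fixpoint, start Z0 = {s0, s1, s2, s4, s5, s7}, add states with some successor in Z. Z1 = {s0, s1, s2, s4, s5, s6, s7}; fixed.
Sat(EF (¬b → ¬r)) = {s0, s1, s2, s4, s5, s6, s7}
A[r U EF (¬b → ¬r)]: least fixpoint, start Z0 = Sat(EF (¬b → ¬r)) = {s0, s1, s2, s4, s5, s6, s7}, add states in Sat(r) with every successor in Z. Already a fixed point.
Sat(A[r U EF (¬b → ¬r)]) = {s0, s1, s2, s4, s5, s6, s7}
AF A[r U EF (¬b → ¬r)]: least fixpoint, start Z0 = {s0, s1, s2, s4, s5, s6, s7}, add states with every successor in Z. Already a fixed point.
Sat(AF A[r U EF (¬b → ¬r)]) = {s0, s1, s2, s4, s5, s6, s7}
s7 ∈ Sat(AF A[r U EF (¬b → ¬r)]) = {s0, s1, s2, s4, s5, s6, s7}, so the formula holds at s7.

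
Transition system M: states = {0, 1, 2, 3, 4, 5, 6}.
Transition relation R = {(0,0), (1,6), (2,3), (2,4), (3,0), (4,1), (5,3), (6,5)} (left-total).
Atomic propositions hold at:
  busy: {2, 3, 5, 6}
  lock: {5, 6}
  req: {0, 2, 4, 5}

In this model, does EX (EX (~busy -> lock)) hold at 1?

Yes

Sat(~busy) = {0, 1, 4}
Sat(~busy -> lock) = {2, 3, 5, 6}
Sat(EX (~busy -> lock)) = {s : some successor in {2, 3, 5, 6}} = {1, 2, 5, 6}
Sat(EX (EX (~busy -> lock))) = {s : some successor in {1, 2, 5, 6}} = {1, 4, 6}
1 ∈ Sat(EX (EX (~busy -> lock))) = {1, 4, 6}, so the formula holds at 1.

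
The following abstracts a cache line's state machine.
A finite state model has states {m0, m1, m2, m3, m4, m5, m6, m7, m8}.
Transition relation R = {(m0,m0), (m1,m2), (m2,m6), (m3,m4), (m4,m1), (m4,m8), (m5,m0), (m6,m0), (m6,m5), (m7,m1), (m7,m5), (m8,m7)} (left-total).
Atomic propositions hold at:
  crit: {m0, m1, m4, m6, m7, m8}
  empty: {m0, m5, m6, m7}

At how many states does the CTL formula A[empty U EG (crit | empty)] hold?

Sat(crit | empty) = {m0, m1, m4, m5, m6, m7, m8}
EG (crit | empty): greatest fixpoint, start Z0 = {m0, m1, m4, m5, m6, m7, m8}, keep only states in Sat with some successor in Z. Z1 = {m0, m4, m5, m6, m7, m8}; fixed.
Sat(EG (crit | empty)) = {m0, m4, m5, m6, m7, m8}
A[empty U EG (crit | empty)]: least fixpoint, start Z0 = Sat(EG (crit | empty)) = {m0, m4, m5, m6, m7, m8}, add states in Sat(empty) with every successor in Z. Already a fixed point.
Sat(A[empty U EG (crit | empty)]) = {m0, m4, m5, m6, m7, m8}
|Sat(A[empty U EG (crit | empty)])| = |{m0, m4, m5, m6, m7, m8}| = 6.

6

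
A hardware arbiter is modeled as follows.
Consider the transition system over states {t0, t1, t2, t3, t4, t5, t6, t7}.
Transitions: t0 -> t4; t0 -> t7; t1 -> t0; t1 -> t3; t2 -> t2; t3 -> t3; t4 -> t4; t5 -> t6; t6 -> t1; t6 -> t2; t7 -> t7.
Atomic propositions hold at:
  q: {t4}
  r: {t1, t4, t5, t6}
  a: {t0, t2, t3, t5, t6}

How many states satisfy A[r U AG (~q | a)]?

Sat(~q) = {t0, t1, t2, t3, t5, t6, t7}
Sat(~q | a) = {t0, t1, t2, t3, t5, t6, t7}
AG (~q | a): greatest fixpoint, start Z0 = {t0, t1, t2, t3, t5, t6, t7}, keep only states in Sat with every successor in Z. Z1 = {t1, t2, t3, t5, t6, t7}; Z2 = {t2, t3, t5, t6, t7}; Z3 = {t2, t3, t5, t7}; Z4 = {t2, t3, t7}; fixed.
Sat(AG (~q | a)) = {t2, t3, t7}
A[r U AG (~q | a)]: least fixpoint, start Z0 = Sat(AG (~q | a)) = {t2, t3, t7}, add states in Sat(r) with every successor in Z. Already a fixed point.
Sat(A[r U AG (~q | a)]) = {t2, t3, t7}
|Sat(A[r U AG (~q | a)])| = |{t2, t3, t7}| = 3.

3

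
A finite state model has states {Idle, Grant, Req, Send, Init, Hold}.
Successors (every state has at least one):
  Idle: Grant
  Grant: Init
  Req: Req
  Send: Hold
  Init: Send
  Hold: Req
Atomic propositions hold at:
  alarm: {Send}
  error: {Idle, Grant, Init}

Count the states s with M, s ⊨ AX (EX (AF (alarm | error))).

2

Sat(alarm | error) = {Idle, Grant, Send, Init}
AF (alarm | error): least fixpoint, start Z0 = {Idle, Grant, Send, Init}, add states with every successor in Z. Already a fixed point.
Sat(AF (alarm | error)) = {Idle, Grant, Send, Init}
Sat(EX (AF (alarm | error))) = {s : some successor in {Idle, Grant, Send, Init}} = {Idle, Grant, Init}
Sat(AX (EX (AF (alarm | error)))) = {s : every successor in {Idle, Grant, Init}} = {Idle, Grant}
|Sat(AX (EX (AF (alarm | error))))| = |{Idle, Grant}| = 2.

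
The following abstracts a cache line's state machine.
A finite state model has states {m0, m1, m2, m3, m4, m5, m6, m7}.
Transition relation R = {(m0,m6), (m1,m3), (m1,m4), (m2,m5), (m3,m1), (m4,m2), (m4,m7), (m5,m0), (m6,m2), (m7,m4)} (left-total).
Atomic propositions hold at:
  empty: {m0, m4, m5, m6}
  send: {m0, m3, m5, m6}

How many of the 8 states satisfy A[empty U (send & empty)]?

Sat(send & empty) = {m0, m5, m6}
A[empty U (send & empty)]: least fixpoint, start Z0 = Sat((send & empty)) = {m0, m5, m6}, add states in Sat(empty) with every successor in Z. Already a fixed point.
Sat(A[empty U (send & empty)]) = {m0, m5, m6}
|Sat(A[empty U (send & empty)])| = |{m0, m5, m6}| = 3.

3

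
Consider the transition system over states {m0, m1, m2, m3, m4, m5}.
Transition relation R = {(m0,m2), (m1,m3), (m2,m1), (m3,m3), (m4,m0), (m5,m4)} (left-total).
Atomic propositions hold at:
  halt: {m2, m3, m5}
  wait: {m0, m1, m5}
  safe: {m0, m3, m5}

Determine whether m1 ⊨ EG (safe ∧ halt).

No

Sat(safe ∧ halt) = {m3, m5}
EG (safe ∧ halt): greatest fixpoint, start Z0 = {m3, m5}, keep only states in Sat with some successor in Z. Z1 = {m3}; fixed.
Sat(EG (safe ∧ halt)) = {m3}
m1 ∉ Sat(EG (safe ∧ halt)) = {m3}, so the formula does not hold at m1.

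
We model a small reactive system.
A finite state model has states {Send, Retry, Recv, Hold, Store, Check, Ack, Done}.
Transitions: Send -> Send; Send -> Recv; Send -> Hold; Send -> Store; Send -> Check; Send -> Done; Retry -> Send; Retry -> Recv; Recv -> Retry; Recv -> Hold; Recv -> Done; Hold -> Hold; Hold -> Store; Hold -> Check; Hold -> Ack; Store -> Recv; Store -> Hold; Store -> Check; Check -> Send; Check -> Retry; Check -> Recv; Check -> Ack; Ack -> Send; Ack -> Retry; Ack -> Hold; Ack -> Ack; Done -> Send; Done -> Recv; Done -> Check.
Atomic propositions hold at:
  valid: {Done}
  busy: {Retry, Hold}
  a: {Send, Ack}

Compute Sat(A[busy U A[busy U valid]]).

{Done}

A[busy U valid]: least fixpoint, start Z0 = Sat(valid) = {Done}, add states in Sat(busy) with every successor in Z. Already a fixed point.
Sat(A[busy U valid]) = {Done}
A[busy U A[busy U valid]]: least fixpoint, start Z0 = Sat(A[busy U valid]) = {Done}, add states in Sat(busy) with every successor in Z. Already a fixed point.
Sat(A[busy U A[busy U valid]]) = {Done}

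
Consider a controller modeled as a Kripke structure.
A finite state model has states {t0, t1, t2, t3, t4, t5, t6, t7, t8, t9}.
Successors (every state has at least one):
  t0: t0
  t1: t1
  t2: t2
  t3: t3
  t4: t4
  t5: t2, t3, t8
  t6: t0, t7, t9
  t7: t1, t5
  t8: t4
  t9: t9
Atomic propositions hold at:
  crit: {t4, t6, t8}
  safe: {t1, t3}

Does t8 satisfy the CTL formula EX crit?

Sat(EX crit) = {s : some successor in {t4, t6, t8}} = {t4, t5, t8}
t8 ∈ Sat(EX crit) = {t4, t5, t8}, so the formula holds at t8.

Yes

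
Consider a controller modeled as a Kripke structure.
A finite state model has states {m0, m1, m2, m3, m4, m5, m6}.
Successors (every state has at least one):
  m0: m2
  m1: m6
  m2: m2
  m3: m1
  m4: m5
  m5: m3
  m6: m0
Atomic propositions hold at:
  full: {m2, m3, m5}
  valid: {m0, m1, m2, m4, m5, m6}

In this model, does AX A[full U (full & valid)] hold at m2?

Sat(full & valid) = {m2, m5}
A[full U (full & valid)]: least fixpoint, start Z0 = Sat((full & valid)) = {m2, m5}, add states in Sat(full) with every successor in Z. Already a fixed point.
Sat(A[full U (full & valid)]) = {m2, m5}
Sat(AX A[full U (full & valid)]) = {s : every successor in {m2, m5}} = {m0, m2, m4}
m2 ∈ Sat(AX A[full U (full & valid)]) = {m0, m2, m4}, so the formula holds at m2.

Yes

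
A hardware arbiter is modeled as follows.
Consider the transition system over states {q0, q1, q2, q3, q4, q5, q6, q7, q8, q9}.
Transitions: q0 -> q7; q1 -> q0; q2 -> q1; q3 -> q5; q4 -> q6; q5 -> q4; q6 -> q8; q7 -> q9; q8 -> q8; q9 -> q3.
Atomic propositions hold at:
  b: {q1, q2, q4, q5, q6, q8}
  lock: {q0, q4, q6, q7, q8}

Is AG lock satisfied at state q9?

No

AG lock: greatest fixpoint, start Z0 = {q0, q4, q6, q7, q8}, keep only states in Sat with every successor in Z. Z1 = {q0, q4, q6, q8}; Z2 = {q4, q6, q8}; fixed.
Sat(AG lock) = {q4, q6, q8}
q9 ∉ Sat(AG lock) = {q4, q6, q8}, so the formula does not hold at q9.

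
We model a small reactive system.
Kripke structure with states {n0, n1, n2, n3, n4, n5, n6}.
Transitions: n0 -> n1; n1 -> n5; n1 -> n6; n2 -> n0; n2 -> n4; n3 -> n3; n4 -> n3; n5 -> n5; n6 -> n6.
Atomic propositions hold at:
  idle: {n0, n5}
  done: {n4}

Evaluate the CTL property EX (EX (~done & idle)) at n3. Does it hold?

No

Sat(~done) = {n0, n1, n2, n3, n5, n6}
Sat(~done & idle) = {n0, n5}
Sat(EX (~done & idle)) = {s : some successor in {n0, n5}} = {n1, n2, n5}
Sat(EX (EX (~done & idle))) = {s : some successor in {n1, n2, n5}} = {n0, n1, n5}
n3 ∉ Sat(EX (EX (~done & idle))) = {n0, n1, n5}, so the formula does not hold at n3.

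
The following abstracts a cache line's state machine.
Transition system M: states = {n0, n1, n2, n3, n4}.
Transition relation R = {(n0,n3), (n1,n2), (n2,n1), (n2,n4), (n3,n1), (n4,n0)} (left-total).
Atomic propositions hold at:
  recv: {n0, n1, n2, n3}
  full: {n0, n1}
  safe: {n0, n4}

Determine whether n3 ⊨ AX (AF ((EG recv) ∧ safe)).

No

EG recv: greatest fixpoint, start Z0 = {n0, n1, n2, n3}, keep only states in Sat with some successor in Z. Already a fixed point.
Sat(EG recv) = {n0, n1, n2, n3}
Sat((EG recv) ∧ safe) = {n0}
AF ((EG recv) ∧ safe): least fixpoint, start Z0 = {n0}, add states with every successor in Z. Z1 = {n0, n4}; fixed.
Sat(AF ((EG recv) ∧ safe)) = {n0, n4}
Sat(AX (AF ((EG recv) ∧ safe))) = {s : every successor in {n0, n4}} = {n4}
n3 ∉ Sat(AX (AF ((EG recv) ∧ safe))) = {n4}, so the formula does not hold at n3.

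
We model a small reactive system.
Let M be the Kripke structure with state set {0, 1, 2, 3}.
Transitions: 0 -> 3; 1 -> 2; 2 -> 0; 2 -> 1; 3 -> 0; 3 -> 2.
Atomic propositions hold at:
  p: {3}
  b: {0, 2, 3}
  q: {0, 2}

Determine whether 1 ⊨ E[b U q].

E[b U q]: least fixpoint, start Z0 = Sat(q) = {0, 2}, add states in Sat(b) with some successor in Z. Z1 = {0, 2, 3}; fixed.
Sat(E[b U q]) = {0, 2, 3}
1 ∉ Sat(E[b U q]) = {0, 2, 3}, so the formula does not hold at 1.

No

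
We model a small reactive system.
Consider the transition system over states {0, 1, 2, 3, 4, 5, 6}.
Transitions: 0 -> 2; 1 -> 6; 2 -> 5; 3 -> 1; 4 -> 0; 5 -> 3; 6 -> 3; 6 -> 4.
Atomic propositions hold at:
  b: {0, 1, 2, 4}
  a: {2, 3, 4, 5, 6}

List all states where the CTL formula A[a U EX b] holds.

{0, 2, 3, 4, 5, 6}

Sat(EX b) = {s : some successor in {0, 1, 2, 4}} = {0, 3, 4, 6}
A[a U EX b]: least fixpoint, start Z0 = Sat(EX b) = {0, 3, 4, 6}, add states in Sat(a) with every successor in Z. Z1 = {0, 3, 4, 5, 6}; Z2 = {0, 2, 3, 4, 5, 6}; fixed.
Sat(A[a U EX b]) = {0, 2, 3, 4, 5, 6}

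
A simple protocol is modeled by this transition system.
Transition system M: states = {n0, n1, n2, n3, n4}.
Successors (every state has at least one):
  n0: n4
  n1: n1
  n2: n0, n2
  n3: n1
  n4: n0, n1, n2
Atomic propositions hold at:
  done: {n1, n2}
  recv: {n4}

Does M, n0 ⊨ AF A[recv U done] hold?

A[recv U done]: least fixpoint, start Z0 = Sat(done) = {n1, n2}, add states in Sat(recv) with every successor in Z. Already a fixed point.
Sat(A[recv U done]) = {n1, n2}
AF A[recv U done]: least fixpoint, start Z0 = {n1, n2}, add states with every successor in Z. Z1 = {n1, n2, n3}; fixed.
Sat(AF A[recv U done]) = {n1, n2, n3}
n0 ∉ Sat(AF A[recv U done]) = {n1, n2, n3}, so the formula does not hold at n0.

No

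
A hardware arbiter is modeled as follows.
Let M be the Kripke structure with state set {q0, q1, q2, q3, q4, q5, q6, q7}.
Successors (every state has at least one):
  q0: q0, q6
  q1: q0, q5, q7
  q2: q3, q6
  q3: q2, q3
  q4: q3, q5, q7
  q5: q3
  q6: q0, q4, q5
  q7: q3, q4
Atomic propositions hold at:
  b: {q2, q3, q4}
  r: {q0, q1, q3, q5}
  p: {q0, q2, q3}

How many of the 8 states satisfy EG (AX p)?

Sat(AX p) = {s : every successor in {q0, q2, q3}} = {q3, q5}
EG (AX p): greatest fixpoint, start Z0 = {q3, q5}, keep only states in Sat with some successor in Z. Already a fixed point.
Sat(EG (AX p)) = {q3, q5}
|Sat(EG (AX p))| = |{q3, q5}| = 2.

2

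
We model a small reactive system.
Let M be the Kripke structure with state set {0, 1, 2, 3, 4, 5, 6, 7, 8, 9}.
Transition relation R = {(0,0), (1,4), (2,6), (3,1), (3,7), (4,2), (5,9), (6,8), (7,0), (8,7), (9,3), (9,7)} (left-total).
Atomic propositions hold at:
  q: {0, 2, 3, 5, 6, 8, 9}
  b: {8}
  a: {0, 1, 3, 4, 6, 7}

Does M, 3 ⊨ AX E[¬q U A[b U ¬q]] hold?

Yes

Sat(¬q) = {1, 4, 7}
A[b U ¬q]: least fixpoint, start Z0 = Sat(¬q) = {1, 4, 7}, add states in Sat(b) with every successor in Z. Z1 = {1, 4, 7, 8}; fixed.
Sat(A[b U ¬q]) = {1, 4, 7, 8}
E[¬q U A[b U ¬q]]: least fixpoint, start Z0 = Sat(A[b U ¬q]) = {1, 4, 7, 8}, add states in Sat(¬q) with some successor in Z. Already a fixed point.
Sat(E[¬q U A[b U ¬q]]) = {1, 4, 7, 8}
Sat(AX E[¬q U A[b U ¬q]]) = {s : every successor in {1, 4, 7, 8}} = {1, 3, 6, 8}
3 ∈ Sat(AX E[¬q U A[b U ¬q]]) = {1, 3, 6, 8}, so the formula holds at 3.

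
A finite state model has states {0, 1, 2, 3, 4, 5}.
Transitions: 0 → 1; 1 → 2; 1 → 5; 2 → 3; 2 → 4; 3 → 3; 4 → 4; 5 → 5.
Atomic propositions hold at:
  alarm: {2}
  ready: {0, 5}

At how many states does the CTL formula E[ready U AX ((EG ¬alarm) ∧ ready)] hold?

1

Sat(¬alarm) = {0, 1, 3, 4, 5}
EG ¬alarm: greatest fixpoint, start Z0 = {0, 1, 3, 4, 5}, keep only states in Sat with some successor in Z. Already a fixed point.
Sat(EG ¬alarm) = {0, 1, 3, 4, 5}
Sat((EG ¬alarm) ∧ ready) = {0, 5}
Sat(AX ((EG ¬alarm) ∧ ready)) = {s : every successor in {0, 5}} = {5}
E[ready U AX ((EG ¬alarm) ∧ ready)]: least fixpoint, start Z0 = Sat(AX ((EG ¬alarm) ∧ ready)) = {5}, add states in Sat(ready) with some successor in Z. Already a fixed point.
Sat(E[ready U AX ((EG ¬alarm) ∧ ready)]) = {5}
|Sat(E[ready U AX ((EG ¬alarm) ∧ ready)])| = |{5}| = 1.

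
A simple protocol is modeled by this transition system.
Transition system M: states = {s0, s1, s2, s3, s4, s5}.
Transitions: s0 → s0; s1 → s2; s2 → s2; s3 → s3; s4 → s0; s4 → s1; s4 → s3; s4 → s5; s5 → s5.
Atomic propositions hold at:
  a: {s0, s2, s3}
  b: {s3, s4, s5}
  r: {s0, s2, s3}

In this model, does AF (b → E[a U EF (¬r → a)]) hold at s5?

No

Sat(¬r) = {s1, s4, s5}
Sat(¬r → a) = {s0, s2, s3}
EF (¬r → a): least fixpoint, start Z0 = {s0, s2, s3}, add states with some successor in Z. Z1 = {s0, s1, s2, s3, s4}; fixed.
Sat(EF (¬r → a)) = {s0, s1, s2, s3, s4}
E[a U EF (¬r → a)]: least fixpoint, start Z0 = Sat(EF (¬r → a)) = {s0, s1, s2, s3, s4}, add states in Sat(a) with some successor in Z. Already a fixed point.
Sat(E[a U EF (¬r → a)]) = {s0, s1, s2, s3, s4}
Sat(b → E[a U EF (¬r → a)]) = {s0, s1, s2, s3, s4}
AF (b → E[a U EF (¬r → a)]): least fixpoint, start Z0 = {s0, s1, s2, s3, s4}, add states with every successor in Z. Already a fixed point.
Sat(AF (b → E[a U EF (¬r → a)])) = {s0, s1, s2, s3, s4}
s5 ∉ Sat(AF (b → E[a U EF (¬r → a)])) = {s0, s1, s2, s3, s4}, so the formula does not hold at s5.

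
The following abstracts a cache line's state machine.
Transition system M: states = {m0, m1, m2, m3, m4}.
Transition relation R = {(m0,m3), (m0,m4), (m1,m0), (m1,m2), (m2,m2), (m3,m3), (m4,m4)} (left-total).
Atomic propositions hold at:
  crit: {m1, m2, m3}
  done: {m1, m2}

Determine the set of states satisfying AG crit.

AG crit: greatest fixpoint, start Z0 = {m1, m2, m3}, keep only states in Sat with every successor in Z. Z1 = {m2, m3}; fixed.
Sat(AG crit) = {m2, m3}

{m2, m3}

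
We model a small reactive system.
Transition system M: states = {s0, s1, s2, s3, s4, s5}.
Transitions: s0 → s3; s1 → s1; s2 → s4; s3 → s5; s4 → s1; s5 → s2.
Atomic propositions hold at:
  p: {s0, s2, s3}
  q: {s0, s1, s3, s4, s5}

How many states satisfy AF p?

AF p: least fixpoint, start Z0 = {s0, s2, s3}, add states with every successor in Z. Z1 = {s0, s2, s3, s5}; fixed.
Sat(AF p) = {s0, s2, s3, s5}
|Sat(AF p)| = |{s0, s2, s3, s5}| = 4.

4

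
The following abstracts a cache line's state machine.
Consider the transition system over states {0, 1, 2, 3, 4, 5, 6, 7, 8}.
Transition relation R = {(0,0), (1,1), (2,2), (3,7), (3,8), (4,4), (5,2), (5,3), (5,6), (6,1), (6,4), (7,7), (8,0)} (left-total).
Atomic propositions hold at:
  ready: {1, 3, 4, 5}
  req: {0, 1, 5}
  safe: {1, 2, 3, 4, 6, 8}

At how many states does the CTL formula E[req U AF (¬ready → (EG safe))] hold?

Sat(¬ready) = {0, 2, 6, 7, 8}
EG safe: greatest fixpoint, start Z0 = {1, 2, 3, 4, 6, 8}, keep only states in Sat with some successor in Z. Z1 = {1, 2, 3, 4, 6}; Z2 = {1, 2, 4, 6}; fixed.
Sat(EG safe) = {1, 2, 4, 6}
Sat(¬ready → (EG safe)) = {1, 2, 3, 4, 5, 6}
AF (¬ready → (EG safe)): least fixpoint, start Z0 = {1, 2, 3, 4, 5, 6}, add states with every successor in Z. Already a fixed point.
Sat(AF (¬ready → (EG safe))) = {1, 2, 3, 4, 5, 6}
E[req U AF (¬ready → (EG safe))]: least fixpoint, start Z0 = Sat(AF (¬ready → (EG safe))) = {1, 2, 3, 4, 5, 6}, add states in Sat(req) with some successor in Z. Already a fixed point.
Sat(E[req U AF (¬ready → (EG safe))]) = {1, 2, 3, 4, 5, 6}
|Sat(E[req U AF (¬ready → (EG safe))])| = |{1, 2, 3, 4, 5, 6}| = 6.

6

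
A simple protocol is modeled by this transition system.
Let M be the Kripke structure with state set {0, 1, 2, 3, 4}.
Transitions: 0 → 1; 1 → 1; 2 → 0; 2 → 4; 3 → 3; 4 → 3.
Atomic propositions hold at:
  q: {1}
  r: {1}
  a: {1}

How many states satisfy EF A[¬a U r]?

3

Sat(¬a) = {0, 2, 3, 4}
A[¬a U r]: least fixpoint, start Z0 = Sat(r) = {1}, add states in Sat(¬a) with every successor in Z. Z1 = {0, 1}; fixed.
Sat(A[¬a U r]) = {0, 1}
EF A[¬a U r]: least fixpoint, start Z0 = {0, 1}, add states with some successor in Z. Z1 = {0, 1, 2}; fixed.
Sat(EF A[¬a U r]) = {0, 1, 2}
|Sat(EF A[¬a U r])| = |{0, 1, 2}| = 3.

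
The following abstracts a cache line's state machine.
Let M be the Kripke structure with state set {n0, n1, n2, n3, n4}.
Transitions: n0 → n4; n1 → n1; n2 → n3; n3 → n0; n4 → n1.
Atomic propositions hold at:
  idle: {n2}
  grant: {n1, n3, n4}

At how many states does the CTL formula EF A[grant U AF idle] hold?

1

AF idle: least fixpoint, start Z0 = {n2}, add states with every successor in Z. Already a fixed point.
Sat(AF idle) = {n2}
A[grant U AF idle]: least fixpoint, start Z0 = Sat(AF idle) = {n2}, add states in Sat(grant) with every successor in Z. Already a fixed point.
Sat(A[grant U AF idle]) = {n2}
EF A[grant U AF idle]: least fixpoint, start Z0 = {n2}, add states with some successor in Z. Already a fixed point.
Sat(EF A[grant U AF idle]) = {n2}
|Sat(EF A[grant U AF idle])| = |{n2}| = 1.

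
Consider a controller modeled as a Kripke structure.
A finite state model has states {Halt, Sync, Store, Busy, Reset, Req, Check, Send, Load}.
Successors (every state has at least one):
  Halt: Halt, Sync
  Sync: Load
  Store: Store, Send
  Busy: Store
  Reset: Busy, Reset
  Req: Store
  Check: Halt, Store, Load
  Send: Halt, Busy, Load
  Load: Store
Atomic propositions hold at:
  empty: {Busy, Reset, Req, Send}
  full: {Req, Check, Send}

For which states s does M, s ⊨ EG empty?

EG empty: greatest fixpoint, start Z0 = {Busy, Reset, Req, Send}, keep only states in Sat with some successor in Z. Z1 = {Reset, Send}; Z2 = {Reset}; fixed.
Sat(EG empty) = {Reset}

{Reset}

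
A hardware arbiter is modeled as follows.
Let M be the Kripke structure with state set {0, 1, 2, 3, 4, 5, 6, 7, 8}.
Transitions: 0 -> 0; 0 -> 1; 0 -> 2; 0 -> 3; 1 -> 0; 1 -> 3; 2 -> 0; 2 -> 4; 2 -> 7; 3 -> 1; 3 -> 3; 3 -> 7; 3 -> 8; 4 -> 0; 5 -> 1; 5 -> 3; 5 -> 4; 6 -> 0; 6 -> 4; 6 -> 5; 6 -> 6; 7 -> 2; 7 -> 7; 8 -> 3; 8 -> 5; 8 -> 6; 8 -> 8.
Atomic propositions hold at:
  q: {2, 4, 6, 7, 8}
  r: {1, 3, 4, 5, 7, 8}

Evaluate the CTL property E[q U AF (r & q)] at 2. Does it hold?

Yes

Sat(r & q) = {4, 7, 8}
AF (r & q): least fixpoint, start Z0 = {4, 7, 8}, add states with every successor in Z. Already a fixed point.
Sat(AF (r & q)) = {4, 7, 8}
E[q U AF (r & q)]: least fixpoint, start Z0 = Sat(AF (r & q)) = {4, 7, 8}, add states in Sat(q) with some successor in Z. Z1 = {2, 4, 6, 7, 8}; fixed.
Sat(E[q U AF (r & q)]) = {2, 4, 6, 7, 8}
2 ∈ Sat(E[q U AF (r & q)]) = {2, 4, 6, 7, 8}, so the formula holds at 2.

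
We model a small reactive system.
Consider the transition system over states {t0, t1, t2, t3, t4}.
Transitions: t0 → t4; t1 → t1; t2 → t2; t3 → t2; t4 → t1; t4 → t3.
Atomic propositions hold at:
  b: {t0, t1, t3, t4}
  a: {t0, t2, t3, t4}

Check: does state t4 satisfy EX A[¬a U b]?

Sat(¬a) = {t1}
A[¬a U b]: least fixpoint, start Z0 = Sat(b) = {t0, t1, t3, t4}, add states in Sat(¬a) with every successor in Z. Already a fixed point.
Sat(A[¬a U b]) = {t0, t1, t3, t4}
Sat(EX A[¬a U b]) = {s : some successor in {t0, t1, t3, t4}} = {t0, t1, t4}
t4 ∈ Sat(EX A[¬a U b]) = {t0, t1, t4}, so the formula holds at t4.

Yes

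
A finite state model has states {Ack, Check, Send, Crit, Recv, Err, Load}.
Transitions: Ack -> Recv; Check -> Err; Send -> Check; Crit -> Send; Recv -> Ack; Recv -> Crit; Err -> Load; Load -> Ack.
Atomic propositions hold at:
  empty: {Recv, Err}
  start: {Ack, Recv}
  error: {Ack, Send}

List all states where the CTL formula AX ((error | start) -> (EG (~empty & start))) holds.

Sat(error | start) = {Ack, Send, Recv}
Sat(~empty) = {Ack, Check, Send, Crit, Load}
Sat(~empty & start) = {Ack}
EG (~empty & start): greatest fixpoint, start Z0 = {Ack}, keep only states in Sat with some successor in Z. Z1 = ∅; fixed.
Sat(EG (~empty & start)) = ∅
Sat((error | start) -> (EG (~empty & start))) = {Check, Crit, Err, Load}
Sat(AX ((error | start) -> (EG (~empty & start)))) = {s : every successor in {Check, Crit, Err, Load}} = {Check, Send, Err}

{Check, Send, Err}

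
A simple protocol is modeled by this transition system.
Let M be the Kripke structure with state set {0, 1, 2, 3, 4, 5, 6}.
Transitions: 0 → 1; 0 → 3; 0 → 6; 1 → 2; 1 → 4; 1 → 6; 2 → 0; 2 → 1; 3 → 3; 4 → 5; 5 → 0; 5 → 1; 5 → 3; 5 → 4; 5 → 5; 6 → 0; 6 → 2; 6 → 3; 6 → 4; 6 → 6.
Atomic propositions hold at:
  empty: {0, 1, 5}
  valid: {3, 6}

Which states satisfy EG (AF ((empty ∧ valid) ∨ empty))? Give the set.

{0, 1, 2, 4, 5}

Sat(empty ∧ valid) = ∅
Sat((empty ∧ valid) ∨ empty) = {0, 1, 5}
AF ((empty ∧ valid) ∨ empty): least fixpoint, start Z0 = {0, 1, 5}, add states with every successor in Z. Z1 = {0, 1, 2, 4, 5}; fixed.
Sat(AF ((empty ∧ valid) ∨ empty)) = {0, 1, 2, 4, 5}
EG (AF ((empty ∧ valid) ∨ empty)): greatest fixpoint, start Z0 = {0, 1, 2, 4, 5}, keep only states in Sat with some successor in Z. Already a fixed point.
Sat(EG (AF ((empty ∧ valid) ∨ empty))) = {0, 1, 2, 4, 5}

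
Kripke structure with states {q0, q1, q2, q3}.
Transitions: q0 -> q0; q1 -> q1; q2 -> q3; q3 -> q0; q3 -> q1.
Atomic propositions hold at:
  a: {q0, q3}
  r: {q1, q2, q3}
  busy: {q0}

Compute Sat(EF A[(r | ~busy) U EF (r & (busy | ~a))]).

Sat(~busy) = {q1, q2, q3}
Sat(r | ~busy) = {q1, q2, q3}
Sat(~a) = {q1, q2}
Sat(busy | ~a) = {q0, q1, q2}
Sat(r & (busy | ~a)) = {q1, q2}
EF (r & (busy | ~a)): least fixpoint, start Z0 = {q1, q2}, add states with some successor in Z. Z1 = {q1, q2, q3}; fixed.
Sat(EF (r & (busy | ~a))) = {q1, q2, q3}
A[(r | ~busy) U EF (r & (busy | ~a))]: least fixpoint, start Z0 = Sat(EF (r & (busy | ~a))) = {q1, q2, q3}, add states in Sat(r | ~busy) with every successor in Z. Already a fixed point.
Sat(A[(r | ~busy) U EF (r & (busy | ~a))]) = {q1, q2, q3}
EF A[(r | ~busy) U EF (r & (busy | ~a))]: least fixpoint, start Z0 = {q1, q2, q3}, add states with some successor in Z. Already a fixed point.
Sat(EF A[(r | ~busy) U EF (r & (busy | ~a))]) = {q1, q2, q3}

{q1, q2, q3}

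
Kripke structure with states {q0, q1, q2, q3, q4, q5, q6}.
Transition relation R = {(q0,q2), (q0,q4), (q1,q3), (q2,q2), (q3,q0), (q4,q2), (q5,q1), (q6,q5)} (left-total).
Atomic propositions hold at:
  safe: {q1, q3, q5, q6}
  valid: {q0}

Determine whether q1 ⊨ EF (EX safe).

Sat(EX safe) = {s : some successor in {q1, q3, q5, q6}} = {q1, q5, q6}
EF (EX safe): least fixpoint, start Z0 = {q1, q5, q6}, add states with some successor in Z. Already a fixed point.
Sat(EF (EX safe)) = {q1, q5, q6}
q1 ∈ Sat(EF (EX safe)) = {q1, q5, q6}, so the formula holds at q1.

Yes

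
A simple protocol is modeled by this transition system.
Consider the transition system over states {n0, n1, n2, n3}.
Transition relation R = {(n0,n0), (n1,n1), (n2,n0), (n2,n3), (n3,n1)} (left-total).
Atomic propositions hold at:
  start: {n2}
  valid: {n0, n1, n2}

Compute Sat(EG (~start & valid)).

{n0, n1}

Sat(~start) = {n0, n1, n3}
Sat(~start & valid) = {n0, n1}
EG (~start & valid): greatest fixpoint, start Z0 = {n0, n1}, keep only states in Sat with some successor in Z. Already a fixed point.
Sat(EG (~start & valid)) = {n0, n1}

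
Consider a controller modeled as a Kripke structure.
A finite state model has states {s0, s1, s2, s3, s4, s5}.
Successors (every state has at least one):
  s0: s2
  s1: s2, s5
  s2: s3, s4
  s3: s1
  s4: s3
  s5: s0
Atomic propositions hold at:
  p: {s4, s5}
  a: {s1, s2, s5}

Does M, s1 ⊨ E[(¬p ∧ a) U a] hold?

Sat(¬p) = {s0, s1, s2, s3}
Sat(¬p ∧ a) = {s1, s2}
E[(¬p ∧ a) U a]: least fixpoint, start Z0 = Sat(a) = {s1, s2, s5}, add states in Sat(¬p ∧ a) with some successor in Z. Already a fixed point.
Sat(E[(¬p ∧ a) U a]) = {s1, s2, s5}
s1 ∈ Sat(E[(¬p ∧ a) U a]) = {s1, s2, s5}, so the formula holds at s1.

Yes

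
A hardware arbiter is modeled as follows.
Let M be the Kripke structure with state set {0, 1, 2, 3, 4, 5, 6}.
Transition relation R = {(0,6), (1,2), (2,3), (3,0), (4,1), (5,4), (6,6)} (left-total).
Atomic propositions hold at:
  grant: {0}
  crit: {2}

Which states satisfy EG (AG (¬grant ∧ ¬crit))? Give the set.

Sat(¬grant) = {1, 2, 3, 4, 5, 6}
Sat(¬crit) = {0, 1, 3, 4, 5, 6}
Sat(¬grant ∧ ¬crit) = {1, 3, 4, 5, 6}
AG (¬grant ∧ ¬crit): greatest fixpoint, start Z0 = {1, 3, 4, 5, 6}, keep only states in Sat with every successor in Z. Z1 = {4, 5, 6}; Z2 = {5, 6}; Z3 = {6}; fixed.
Sat(AG (¬grant ∧ ¬crit)) = {6}
EG (AG (¬grant ∧ ¬crit)): greatest fixpoint, start Z0 = {6}, keep only states in Sat with some successor in Z. Already a fixed point.
Sat(EG (AG (¬grant ∧ ¬crit))) = {6}

{6}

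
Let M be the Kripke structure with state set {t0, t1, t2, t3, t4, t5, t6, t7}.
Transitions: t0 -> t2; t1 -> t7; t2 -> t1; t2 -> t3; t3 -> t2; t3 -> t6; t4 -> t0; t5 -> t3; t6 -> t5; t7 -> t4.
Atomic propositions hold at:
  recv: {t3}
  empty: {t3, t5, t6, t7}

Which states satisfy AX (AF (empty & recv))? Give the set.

Sat(empty & recv) = {t3}
AF (empty & recv): least fixpoint, start Z0 = {t3}, add states with every successor in Z. Z1 = {t3, t5}; Z2 = {t3, t5, t6}; fixed.
Sat(AF (empty & recv)) = {t3, t5, t6}
Sat(AX (AF (empty & recv))) = {s : every successor in {t3, t5, t6}} = {t5, t6}

{t5, t6}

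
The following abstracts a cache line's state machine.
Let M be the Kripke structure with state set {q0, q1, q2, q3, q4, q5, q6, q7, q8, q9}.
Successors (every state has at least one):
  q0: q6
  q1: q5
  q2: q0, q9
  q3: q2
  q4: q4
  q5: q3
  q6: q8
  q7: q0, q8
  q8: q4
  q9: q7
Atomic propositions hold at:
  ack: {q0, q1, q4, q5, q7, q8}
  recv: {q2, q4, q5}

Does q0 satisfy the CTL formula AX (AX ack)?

Sat(AX ack) = {s : every successor in {q0, q1, q4, q5, q7, q8}} = {q1, q4, q6, q7, q8, q9}
Sat(AX (AX ack)) = {s : every successor in {q1, q4, q6, q7, q8, q9}} = {q0, q4, q6, q8, q9}
q0 ∈ Sat(AX (AX ack)) = {q0, q4, q6, q8, q9}, so the formula holds at q0.

Yes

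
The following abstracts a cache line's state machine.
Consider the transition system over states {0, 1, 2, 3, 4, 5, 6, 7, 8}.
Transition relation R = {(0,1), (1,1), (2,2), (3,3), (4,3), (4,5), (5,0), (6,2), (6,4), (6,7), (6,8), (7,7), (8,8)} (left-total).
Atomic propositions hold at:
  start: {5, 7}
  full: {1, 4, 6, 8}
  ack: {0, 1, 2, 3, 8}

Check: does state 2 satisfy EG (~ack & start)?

No

Sat(~ack) = {4, 5, 6, 7}
Sat(~ack & start) = {5, 7}
EG (~ack & start): greatest fixpoint, start Z0 = {5, 7}, keep only states in Sat with some successor in Z. Z1 = {7}; fixed.
Sat(EG (~ack & start)) = {7}
2 ∉ Sat(EG (~ack & start)) = {7}, so the formula does not hold at 2.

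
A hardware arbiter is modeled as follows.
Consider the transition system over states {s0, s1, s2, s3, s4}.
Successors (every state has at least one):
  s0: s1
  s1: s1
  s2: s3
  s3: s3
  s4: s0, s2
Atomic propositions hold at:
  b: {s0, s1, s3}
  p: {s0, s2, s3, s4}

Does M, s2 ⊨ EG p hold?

EG p: greatest fixpoint, start Z0 = {s0, s2, s3, s4}, keep only states in Sat with some successor in Z. Z1 = {s2, s3, s4}; fixed.
Sat(EG p) = {s2, s3, s4}
s2 ∈ Sat(EG p) = {s2, s3, s4}, so the formula holds at s2.

Yes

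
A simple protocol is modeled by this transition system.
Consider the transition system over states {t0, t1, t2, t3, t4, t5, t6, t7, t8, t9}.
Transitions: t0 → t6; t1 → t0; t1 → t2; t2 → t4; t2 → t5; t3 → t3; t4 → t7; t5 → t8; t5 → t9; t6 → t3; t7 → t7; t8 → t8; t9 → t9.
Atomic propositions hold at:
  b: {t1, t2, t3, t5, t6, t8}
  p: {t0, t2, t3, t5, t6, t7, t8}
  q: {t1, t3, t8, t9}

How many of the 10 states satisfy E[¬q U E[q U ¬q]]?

Sat(¬q) = {t0, t2, t4, t5, t6, t7}
E[q U ¬q]: least fixpoint, start Z0 = Sat(¬q) = {t0, t2, t4, t5, t6, t7}, add states in Sat(q) with some successor in Z. Z1 = {t0, t1, t2, t4, t5, t6, t7}; fixed.
Sat(E[q U ¬q]) = {t0, t1, t2, t4, t5, t6, t7}
E[¬q U E[q U ¬q]]: least fixpoint, start Z0 = Sat(E[q U ¬q]) = {t0, t1, t2, t4, t5, t6, t7}, add states in Sat(¬q) with some successor in Z. Already a fixed point.
Sat(E[¬q U E[q U ¬q]]) = {t0, t1, t2, t4, t5, t6, t7}
|Sat(E[¬q U E[q U ¬q]])| = |{t0, t1, t2, t4, t5, t6, t7}| = 7.

7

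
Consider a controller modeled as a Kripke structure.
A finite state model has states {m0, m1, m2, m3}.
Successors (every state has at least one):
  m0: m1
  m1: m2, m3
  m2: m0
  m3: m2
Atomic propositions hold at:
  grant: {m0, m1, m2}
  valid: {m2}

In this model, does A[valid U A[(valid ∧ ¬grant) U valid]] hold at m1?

Sat(¬grant) = {m3}
Sat(valid ∧ ¬grant) = ∅
A[(valid ∧ ¬grant) U valid]: least fixpoint, start Z0 = Sat(valid) = {m2}, add states in Sat(valid ∧ ¬grant) with every successor in Z. Already a fixed point.
Sat(A[(valid ∧ ¬grant) U valid]) = {m2}
A[valid U A[(valid ∧ ¬grant) U valid]]: least fixpoint, start Z0 = Sat(A[(valid ∧ ¬grant) U valid]) = {m2}, add states in Sat(valid) with every successor in Z. Already a fixed point.
Sat(A[valid U A[(valid ∧ ¬grant) U valid]]) = {m2}
m1 ∉ Sat(A[valid U A[(valid ∧ ¬grant) U valid]]) = {m2}, so the formula does not hold at m1.

No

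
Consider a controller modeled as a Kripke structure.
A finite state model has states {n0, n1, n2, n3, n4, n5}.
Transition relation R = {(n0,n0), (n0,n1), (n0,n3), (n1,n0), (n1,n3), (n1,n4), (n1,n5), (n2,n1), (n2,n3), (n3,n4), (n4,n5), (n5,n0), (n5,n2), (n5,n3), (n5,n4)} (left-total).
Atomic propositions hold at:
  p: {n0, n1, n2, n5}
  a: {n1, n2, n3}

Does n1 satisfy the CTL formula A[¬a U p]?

Yes

Sat(¬a) = {n0, n4, n5}
A[¬a U p]: least fixpoint, start Z0 = Sat(p) = {n0, n1, n2, n5}, add states in Sat(¬a) with every successor in Z. Z1 = {n0, n1, n2, n4, n5}; fixed.
Sat(A[¬a U p]) = {n0, n1, n2, n4, n5}
n1 ∈ Sat(A[¬a U p]) = {n0, n1, n2, n4, n5}, so the formula holds at n1.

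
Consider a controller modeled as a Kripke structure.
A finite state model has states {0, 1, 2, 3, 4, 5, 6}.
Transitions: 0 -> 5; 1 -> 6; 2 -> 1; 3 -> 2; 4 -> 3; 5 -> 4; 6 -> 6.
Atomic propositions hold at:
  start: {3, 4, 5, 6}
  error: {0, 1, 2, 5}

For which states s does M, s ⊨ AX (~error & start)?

{1, 4, 5, 6}

Sat(~error) = {3, 4, 6}
Sat(~error & start) = {3, 4, 6}
Sat(AX (~error & start)) = {s : every successor in {3, 4, 6}} = {1, 4, 5, 6}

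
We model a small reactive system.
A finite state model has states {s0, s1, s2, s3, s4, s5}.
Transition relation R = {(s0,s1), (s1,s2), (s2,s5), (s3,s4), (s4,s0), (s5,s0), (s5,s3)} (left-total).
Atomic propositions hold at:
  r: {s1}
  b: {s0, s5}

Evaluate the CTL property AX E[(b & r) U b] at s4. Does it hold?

Yes

Sat(b & r) = ∅
E[(b & r) U b]: least fixpoint, start Z0 = Sat(b) = {s0, s5}, add states in Sat(b & r) with some successor in Z. Already a fixed point.
Sat(E[(b & r) U b]) = {s0, s5}
Sat(AX E[(b & r) U b]) = {s : every successor in {s0, s5}} = {s2, s4}
s4 ∈ Sat(AX E[(b & r) U b]) = {s2, s4}, so the formula holds at s4.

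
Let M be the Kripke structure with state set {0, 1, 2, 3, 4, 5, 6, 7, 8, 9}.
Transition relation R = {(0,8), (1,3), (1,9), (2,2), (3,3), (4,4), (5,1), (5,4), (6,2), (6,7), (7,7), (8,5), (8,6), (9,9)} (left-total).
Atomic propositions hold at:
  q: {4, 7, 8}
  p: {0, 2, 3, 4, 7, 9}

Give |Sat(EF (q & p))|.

Sat(q & p) = {4, 7}
EF (q & p): least fixpoint, start Z0 = {4, 7}, add states with some successor in Z. Z1 = {4, 5, 6, 7}; Z2 = {4, 5, 6, 7, 8}; Z3 = {0, 4, 5, 6, 7, 8}; fixed.
Sat(EF (q & p)) = {0, 4, 5, 6, 7, 8}
|Sat(EF (q & p))| = |{0, 4, 5, 6, 7, 8}| = 6.

6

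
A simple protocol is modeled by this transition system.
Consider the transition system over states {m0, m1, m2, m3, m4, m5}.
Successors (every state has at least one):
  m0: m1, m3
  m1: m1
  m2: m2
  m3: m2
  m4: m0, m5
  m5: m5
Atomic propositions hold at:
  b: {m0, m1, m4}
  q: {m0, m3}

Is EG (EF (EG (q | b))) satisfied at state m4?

Yes

Sat(q | b) = {m0, m1, m3, m4}
EG (q | b): greatest fixpoint, start Z0 = {m0, m1, m3, m4}, keep only states in Sat with some successor in Z. Z1 = {m0, m1, m4}; fixed.
Sat(EG (q | b)) = {m0, m1, m4}
EF (EG (q | b)): least fixpoint, start Z0 = {m0, m1, m4}, add states with some successor in Z. Already a fixed point.
Sat(EF (EG (q | b))) = {m0, m1, m4}
EG (EF (EG (q | b))): greatest fixpoint, start Z0 = {m0, m1, m4}, keep only states in Sat with some successor in Z. Already a fixed point.
Sat(EG (EF (EG (q | b)))) = {m0, m1, m4}
m4 ∈ Sat(EG (EF (EG (q | b)))) = {m0, m1, m4}, so the formula holds at m4.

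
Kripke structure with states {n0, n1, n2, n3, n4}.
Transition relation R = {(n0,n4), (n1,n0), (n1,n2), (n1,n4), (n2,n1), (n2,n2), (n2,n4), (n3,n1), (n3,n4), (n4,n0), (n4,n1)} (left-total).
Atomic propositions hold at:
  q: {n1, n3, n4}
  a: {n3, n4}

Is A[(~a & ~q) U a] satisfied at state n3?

Sat(~a) = {n0, n1, n2}
Sat(~q) = {n0, n2}
Sat(~a & ~q) = {n0, n2}
A[(~a & ~q) U a]: least fixpoint, start Z0 = Sat(a) = {n3, n4}, add states in Sat(~a & ~q) with every successor in Z. Z1 = {n0, n3, n4}; fixed.
Sat(A[(~a & ~q) U a]) = {n0, n3, n4}
n3 ∈ Sat(A[(~a & ~q) U a]) = {n0, n3, n4}, so the formula holds at n3.

Yes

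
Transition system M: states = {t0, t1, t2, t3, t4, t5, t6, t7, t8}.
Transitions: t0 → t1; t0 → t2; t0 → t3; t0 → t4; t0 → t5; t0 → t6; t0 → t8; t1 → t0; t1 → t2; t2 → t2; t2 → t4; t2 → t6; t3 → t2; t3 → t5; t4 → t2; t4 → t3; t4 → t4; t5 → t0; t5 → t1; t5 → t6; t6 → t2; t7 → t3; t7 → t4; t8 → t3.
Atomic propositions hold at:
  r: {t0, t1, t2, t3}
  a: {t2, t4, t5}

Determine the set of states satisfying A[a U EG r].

EG r: greatest fixpoint, start Z0 = {t0, t1, t2, t3}, keep only states in Sat with some successor in Z. Already a fixed point.
Sat(EG r) = {t0, t1, t2, t3}
A[a U EG r]: least fixpoint, start Z0 = Sat(EG r) = {t0, t1, t2, t3}, add states in Sat(a) with every successor in Z. Already a fixed point.
Sat(A[a U EG r]) = {t0, t1, t2, t3}

{t0, t1, t2, t3}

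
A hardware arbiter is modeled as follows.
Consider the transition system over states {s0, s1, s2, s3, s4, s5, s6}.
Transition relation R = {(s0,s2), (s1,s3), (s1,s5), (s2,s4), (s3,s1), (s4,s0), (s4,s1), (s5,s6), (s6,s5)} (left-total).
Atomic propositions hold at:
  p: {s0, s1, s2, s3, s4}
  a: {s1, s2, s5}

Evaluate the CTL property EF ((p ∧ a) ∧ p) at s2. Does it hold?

Sat(p ∧ a) = {s1, s2}
Sat((p ∧ a) ∧ p) = {s1, s2}
EF ((p ∧ a) ∧ p): least fixpoint, start Z0 = {s1, s2}, add states with some successor in Z. Z1 = {s0, s1, s2, s3, s4}; fixed.
Sat(EF ((p ∧ a) ∧ p)) = {s0, s1, s2, s3, s4}
s2 ∈ Sat(EF ((p ∧ a) ∧ p)) = {s0, s1, s2, s3, s4}, so the formula holds at s2.

Yes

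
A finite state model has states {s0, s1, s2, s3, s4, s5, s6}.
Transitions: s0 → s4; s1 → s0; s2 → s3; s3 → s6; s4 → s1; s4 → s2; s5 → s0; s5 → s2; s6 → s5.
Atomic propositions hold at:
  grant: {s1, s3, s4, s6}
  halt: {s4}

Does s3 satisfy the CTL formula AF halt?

No

AF halt: least fixpoint, start Z0 = {s4}, add states with every successor in Z. Z1 = {s0, s4}; Z2 = {s0, s1, s4}; fixed.
Sat(AF halt) = {s0, s1, s4}
s3 ∉ Sat(AF halt) = {s0, s1, s4}, so the formula does not hold at s3.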